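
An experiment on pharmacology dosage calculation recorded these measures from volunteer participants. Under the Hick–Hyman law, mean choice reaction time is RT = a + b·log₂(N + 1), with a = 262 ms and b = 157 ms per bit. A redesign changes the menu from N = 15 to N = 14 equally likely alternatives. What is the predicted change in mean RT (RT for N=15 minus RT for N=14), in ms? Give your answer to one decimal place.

14.6

RT(15) = 262 + 157·log₂(16) = 262 + 157·4.0000 = 890.0000 ms.
RT(14) = 262 + 157·log₂(15) = 262 + 157·3.9069 = 875.3833 ms.
Difference = 890.0000 − 875.3833 = 14.6167 ≈ 14.6 ms.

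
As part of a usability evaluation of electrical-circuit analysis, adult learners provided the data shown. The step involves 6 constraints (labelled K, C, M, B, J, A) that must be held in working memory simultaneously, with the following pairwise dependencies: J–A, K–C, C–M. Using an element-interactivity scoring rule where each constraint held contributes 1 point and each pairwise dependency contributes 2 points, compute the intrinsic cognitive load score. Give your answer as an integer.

Count of constraints held simultaneously: 6.
Count of pairwise dependencies listed: 3.
Element contribution: 6 × 1 = 6.
Interaction contribution: 3 × 2 = 6.
Intrinsic load = 6 + 6 = 12.

12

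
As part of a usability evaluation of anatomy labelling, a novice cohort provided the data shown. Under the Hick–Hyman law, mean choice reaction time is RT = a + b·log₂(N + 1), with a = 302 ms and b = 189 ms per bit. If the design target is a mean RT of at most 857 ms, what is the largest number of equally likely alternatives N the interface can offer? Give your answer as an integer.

6

Set 302 + 189·log₂(N + 1) ≤ 857.
log₂(N + 1) ≤ (857 − 302) / 189 = 2.9365.
N + 1 ≤ 2^2.9365 = 7.6555.
N ≤ 6.6555, so the largest integer N is 6.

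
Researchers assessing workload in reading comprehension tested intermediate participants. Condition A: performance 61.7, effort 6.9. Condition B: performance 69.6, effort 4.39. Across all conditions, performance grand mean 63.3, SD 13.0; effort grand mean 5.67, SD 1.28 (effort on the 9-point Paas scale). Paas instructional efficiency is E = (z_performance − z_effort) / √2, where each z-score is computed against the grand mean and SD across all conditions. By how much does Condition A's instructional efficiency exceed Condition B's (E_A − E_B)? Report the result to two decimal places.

Condition A: z_P = (61.7 − 63.3)/13.0 = -0.1231; z_E = (6.9 − 5.67)/1.28 = 0.9609; E_A = (-0.1231 − 0.9609)/√2 = -0.7665.
Condition B: z_P = (69.6 − 63.3)/13.0 = 0.4846; z_E = (4.39 − 5.67)/1.28 = -1.0000; E_B = (0.4846 − (-1.0000))/√2 = 1.0498.
E_A − E_B = -0.7665 − 1.0498 = -1.8163 ≈ -1.82.

-1.82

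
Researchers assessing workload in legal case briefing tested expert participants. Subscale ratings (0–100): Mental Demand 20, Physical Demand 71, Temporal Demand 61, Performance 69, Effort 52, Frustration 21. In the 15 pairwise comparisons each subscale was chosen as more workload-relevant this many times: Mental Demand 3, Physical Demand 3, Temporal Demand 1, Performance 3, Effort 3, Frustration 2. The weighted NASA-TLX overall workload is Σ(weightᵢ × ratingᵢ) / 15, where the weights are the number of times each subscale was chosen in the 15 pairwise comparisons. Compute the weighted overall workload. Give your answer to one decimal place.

49.3

The tallies are the weights (they sum to 15).
Weighted sum = 3·20 + 3·71 + 1·61 + 3·69 + 3·52 + 2·21
            = 60 + 213 + 61 + 207 + 156 + 42 = 739.
Overall workload = 739 / 15 = 49.2667 ≈ 49.3.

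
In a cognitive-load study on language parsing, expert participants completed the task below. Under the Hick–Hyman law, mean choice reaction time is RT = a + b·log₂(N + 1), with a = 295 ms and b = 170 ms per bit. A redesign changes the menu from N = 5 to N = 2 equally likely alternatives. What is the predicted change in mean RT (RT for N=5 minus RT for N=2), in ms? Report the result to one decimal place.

170.0

RT(5) = 295 + 170·log₂(6) = 295 + 170·2.5850 = 734.4500 ms.
RT(2) = 295 + 170·log₂(3) = 295 + 170·1.5850 = 564.4500 ms.
Difference = 734.4500 − 564.4500 = 170.0000 ≈ 170.0 ms.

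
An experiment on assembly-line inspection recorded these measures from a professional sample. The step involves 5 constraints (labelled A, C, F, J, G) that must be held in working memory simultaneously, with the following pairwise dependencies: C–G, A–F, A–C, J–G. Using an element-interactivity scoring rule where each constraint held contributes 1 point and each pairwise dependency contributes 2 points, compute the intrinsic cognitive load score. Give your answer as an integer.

Count of constraints held simultaneously: 5.
Count of pairwise dependencies listed: 4.
Element contribution: 5 × 1 = 5.
Interaction contribution: 4 × 2 = 8.
Intrinsic load = 5 + 8 = 13.

13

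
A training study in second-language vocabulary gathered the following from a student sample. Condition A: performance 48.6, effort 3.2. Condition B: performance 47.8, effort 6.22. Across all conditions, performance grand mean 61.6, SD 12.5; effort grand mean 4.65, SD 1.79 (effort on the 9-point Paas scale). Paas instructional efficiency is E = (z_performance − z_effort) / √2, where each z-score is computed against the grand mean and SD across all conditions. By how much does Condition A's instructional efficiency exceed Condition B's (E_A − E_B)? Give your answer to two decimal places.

Condition A: z_P = (48.6 − 61.6)/12.5 = -1.0400; z_E = (3.2 − 4.65)/1.79 = -0.8101; E_A = (-1.0400 − (-0.8101))/√2 = -0.1626.
Condition B: z_P = (47.8 − 61.6)/12.5 = -1.1040; z_E = (6.22 − 4.65)/1.79 = 0.8771; E_B = (-1.1040 − 0.8771)/√2 = -1.4008.
E_A − E_B = -0.1626 − (-1.4008) = 1.2382 ≈ 1.24.

1.24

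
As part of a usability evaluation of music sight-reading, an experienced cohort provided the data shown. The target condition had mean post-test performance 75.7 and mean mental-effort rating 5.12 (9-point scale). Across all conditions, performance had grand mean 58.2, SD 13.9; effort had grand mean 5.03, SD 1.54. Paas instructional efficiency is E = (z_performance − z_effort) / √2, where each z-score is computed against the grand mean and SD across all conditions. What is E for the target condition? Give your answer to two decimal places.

z_performance = (75.7 − 58.2) / 13.9 = 17.5000 / 13.9 = 1.2590.
z_effort = (5.12 − 5.03) / 1.54 = 0.0900 / 1.54 = 0.0584.
z_P − z_E = 1.2590 − 0.0584 = 1.2006.
E = 1.2006 / √2 = 1.2006 / 1.41421 = 0.8490 ≈ 0.85.

0.85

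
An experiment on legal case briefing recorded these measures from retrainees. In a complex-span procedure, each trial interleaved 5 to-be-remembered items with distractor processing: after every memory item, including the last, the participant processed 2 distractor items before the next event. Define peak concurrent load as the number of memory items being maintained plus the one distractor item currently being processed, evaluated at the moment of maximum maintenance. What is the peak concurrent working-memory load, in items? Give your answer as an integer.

6

Maintenance is greatest during the distractor(s) after memory item 5: all 5 memory items are being held.
One distractor item is concurrently being processed.
Peak concurrent load = 5 + 1 = 6 items.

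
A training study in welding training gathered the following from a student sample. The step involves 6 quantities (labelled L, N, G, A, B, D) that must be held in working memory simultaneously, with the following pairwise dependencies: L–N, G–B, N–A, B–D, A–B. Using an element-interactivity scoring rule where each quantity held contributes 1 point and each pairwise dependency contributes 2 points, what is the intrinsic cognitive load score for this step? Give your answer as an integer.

Count of quantities held simultaneously: 6.
Count of pairwise dependencies listed: 5.
Element contribution: 6 × 1 = 6.
Interaction contribution: 5 × 2 = 10.
Intrinsic load = 6 + 10 = 16.

16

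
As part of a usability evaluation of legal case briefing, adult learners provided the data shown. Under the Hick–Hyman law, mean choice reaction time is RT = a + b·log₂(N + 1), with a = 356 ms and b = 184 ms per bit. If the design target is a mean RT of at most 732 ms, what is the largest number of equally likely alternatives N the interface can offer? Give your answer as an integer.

Set 356 + 184·log₂(N + 1) ≤ 732.
log₂(N + 1) ≤ (732 − 356) / 184 = 2.0435.
N + 1 ≤ 2^2.0435 = 4.1224.
N ≤ 3.1224, so the largest integer N is 3.

3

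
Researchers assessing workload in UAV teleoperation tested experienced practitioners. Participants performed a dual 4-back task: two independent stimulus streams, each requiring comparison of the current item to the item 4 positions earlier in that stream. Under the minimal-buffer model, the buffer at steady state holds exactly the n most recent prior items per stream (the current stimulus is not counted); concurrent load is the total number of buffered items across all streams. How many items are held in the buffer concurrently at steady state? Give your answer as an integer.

8

Each stream's buffer holds its 4 most recent prior items.
Two independent streams: 2 × 4 = 8 buffered items at steady state.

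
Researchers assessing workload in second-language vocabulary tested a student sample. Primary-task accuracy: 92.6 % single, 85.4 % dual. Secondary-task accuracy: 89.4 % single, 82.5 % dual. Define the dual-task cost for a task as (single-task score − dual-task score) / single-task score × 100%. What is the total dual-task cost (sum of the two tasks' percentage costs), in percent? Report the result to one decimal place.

Primary cost = (92.6 − 85.4) / 92.6 × 100% = 7.7754%.
Secondary cost = (89.4 − 82.5) / 89.4 × 100% = 7.7181%.
Total = 7.7754% + 7.7181% = 15.4935% ≈ 15.5%.

15.5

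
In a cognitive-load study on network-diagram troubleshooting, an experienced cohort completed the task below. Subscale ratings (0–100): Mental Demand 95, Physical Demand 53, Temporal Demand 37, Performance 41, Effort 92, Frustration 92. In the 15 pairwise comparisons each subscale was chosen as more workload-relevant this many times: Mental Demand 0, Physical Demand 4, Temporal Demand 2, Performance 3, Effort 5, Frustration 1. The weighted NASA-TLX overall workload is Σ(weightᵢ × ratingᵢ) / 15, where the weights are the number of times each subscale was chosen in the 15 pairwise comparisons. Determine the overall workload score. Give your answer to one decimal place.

The tallies are the weights (they sum to 15).
Weighted sum = 0·95 + 4·53 + 2·37 + 3·41 + 5·92 + 1·92
            = 0 + 212 + 74 + 123 + 460 + 92 = 961.
Overall workload = 961 / 15 = 64.0667 ≈ 64.1.

64.1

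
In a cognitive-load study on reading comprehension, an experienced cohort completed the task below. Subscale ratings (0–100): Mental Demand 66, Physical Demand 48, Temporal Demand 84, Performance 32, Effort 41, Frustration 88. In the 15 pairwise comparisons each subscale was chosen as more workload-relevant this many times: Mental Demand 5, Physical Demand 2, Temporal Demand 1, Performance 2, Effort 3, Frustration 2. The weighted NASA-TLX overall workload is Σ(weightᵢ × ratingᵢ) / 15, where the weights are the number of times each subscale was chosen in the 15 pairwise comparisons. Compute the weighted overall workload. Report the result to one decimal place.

58.2

The tallies are the weights (they sum to 15).
Weighted sum = 5·66 + 2·48 + 1·84 + 2·32 + 3·41 + 2·88
            = 330 + 96 + 84 + 64 + 123 + 176 = 873.
Overall workload = 873 / 15 = 58.2000 ≈ 58.2.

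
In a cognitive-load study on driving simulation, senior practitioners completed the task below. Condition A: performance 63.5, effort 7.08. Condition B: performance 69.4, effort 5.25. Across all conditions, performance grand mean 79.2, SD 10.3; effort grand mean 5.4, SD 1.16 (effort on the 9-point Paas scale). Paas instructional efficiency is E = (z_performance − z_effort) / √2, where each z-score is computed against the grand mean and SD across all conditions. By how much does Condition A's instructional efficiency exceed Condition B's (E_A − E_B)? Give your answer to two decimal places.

Condition A: z_P = (63.5 − 79.2)/10.3 = -1.5243; z_E = (7.08 − 5.4)/1.16 = 1.4483; E_A = (-1.5243 − 1.4483)/√2 = -2.1019.
Condition B: z_P = (69.4 − 79.2)/10.3 = -0.9515; z_E = (5.25 − 5.4)/1.16 = -0.1293; E_B = (-0.9515 − (-0.1293))/√2 = -0.5814.
E_A − E_B = -2.1019 − (-0.5814) = -1.5205 ≈ -1.52.

-1.52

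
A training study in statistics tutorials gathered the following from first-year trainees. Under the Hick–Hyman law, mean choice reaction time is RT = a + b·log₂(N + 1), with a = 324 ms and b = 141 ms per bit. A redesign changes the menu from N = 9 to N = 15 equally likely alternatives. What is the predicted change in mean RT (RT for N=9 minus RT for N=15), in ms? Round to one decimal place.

-95.6

RT(9) = 324 + 141·log₂(10) = 324 + 141·3.3219 = 792.3879 ms.
RT(15) = 324 + 141·log₂(16) = 324 + 141·4.0000 = 888.0000 ms.
Difference = 792.3879 − 888.0000 = -95.6121 ≈ -95.6 ms.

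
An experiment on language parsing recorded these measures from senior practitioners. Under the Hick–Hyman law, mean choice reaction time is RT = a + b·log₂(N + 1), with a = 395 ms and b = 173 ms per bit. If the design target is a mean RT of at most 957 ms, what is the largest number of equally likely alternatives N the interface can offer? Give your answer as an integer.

8

Set 395 + 173·log₂(N + 1) ≤ 957.
log₂(N + 1) ≤ (957 − 395) / 173 = 3.2486.
N + 1 ≤ 2^3.2486 = 9.5044.
N ≤ 8.5044, so the largest integer N is 8.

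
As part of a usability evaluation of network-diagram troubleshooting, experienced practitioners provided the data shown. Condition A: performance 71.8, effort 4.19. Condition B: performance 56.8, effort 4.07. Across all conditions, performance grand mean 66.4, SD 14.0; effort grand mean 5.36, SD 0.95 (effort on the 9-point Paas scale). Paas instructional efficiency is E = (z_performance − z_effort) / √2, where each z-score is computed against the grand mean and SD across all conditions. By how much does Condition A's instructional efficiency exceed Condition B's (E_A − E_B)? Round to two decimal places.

Condition A: z_P = (71.8 − 66.4)/14.0 = 0.3857; z_E = (4.19 − 5.36)/0.95 = -1.2316; E_A = (0.3857 − (-1.2316))/√2 = 1.1436.
Condition B: z_P = (56.8 − 66.4)/14.0 = -0.6857; z_E = (4.07 − 5.36)/0.95 = -1.3579; E_B = (-0.6857 − (-1.3579))/√2 = 0.4753.
E_A − E_B = 1.1436 − 0.4753 = 0.6683 ≈ 0.67.

0.67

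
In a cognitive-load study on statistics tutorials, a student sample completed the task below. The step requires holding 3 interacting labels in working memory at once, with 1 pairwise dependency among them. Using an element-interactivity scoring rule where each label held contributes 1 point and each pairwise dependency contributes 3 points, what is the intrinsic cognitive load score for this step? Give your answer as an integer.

6

Element contribution: 3 × 1 = 3.
Interaction contribution: 1 × 3 = 3.
Intrinsic load = 3 + 3 = 6.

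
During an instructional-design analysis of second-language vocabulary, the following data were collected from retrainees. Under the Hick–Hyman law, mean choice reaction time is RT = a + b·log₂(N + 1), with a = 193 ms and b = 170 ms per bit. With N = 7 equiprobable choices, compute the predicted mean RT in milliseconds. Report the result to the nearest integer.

log₂(7 + 1) = log₂(8) = 3.0000.
RT = 193 + 170 × 3.0000 = 193 + 510.0000 = 703.0000 ms.
≈ 703 ms.

703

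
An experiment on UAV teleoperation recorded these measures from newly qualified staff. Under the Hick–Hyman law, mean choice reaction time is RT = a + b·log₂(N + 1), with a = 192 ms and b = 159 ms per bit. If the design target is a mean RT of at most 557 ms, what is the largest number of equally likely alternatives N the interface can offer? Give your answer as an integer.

3

Set 192 + 159·log₂(N + 1) ≤ 557.
log₂(N + 1) ≤ (557 − 192) / 159 = 2.2956.
N + 1 ≤ 2^2.2956 = 4.9096.
N ≤ 3.9096, so the largest integer N is 3.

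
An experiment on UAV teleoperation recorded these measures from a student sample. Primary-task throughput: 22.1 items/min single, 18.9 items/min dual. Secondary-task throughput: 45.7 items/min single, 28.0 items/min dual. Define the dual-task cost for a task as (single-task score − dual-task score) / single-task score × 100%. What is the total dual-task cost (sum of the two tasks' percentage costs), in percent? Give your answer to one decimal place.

Primary cost = (22.1 − 18.9) / 22.1 × 100% = 14.4796%.
Secondary cost = (45.7 − 28.0) / 45.7 × 100% = 38.7309%.
Total = 14.4796% + 38.7309% = 53.2105% ≈ 53.2%.

53.2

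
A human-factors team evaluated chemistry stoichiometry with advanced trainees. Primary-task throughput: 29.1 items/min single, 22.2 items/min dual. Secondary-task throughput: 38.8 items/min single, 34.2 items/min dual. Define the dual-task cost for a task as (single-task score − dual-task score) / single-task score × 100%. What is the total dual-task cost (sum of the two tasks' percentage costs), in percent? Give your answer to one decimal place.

Primary cost = (29.1 − 22.2) / 29.1 × 100% = 23.7113%.
Secondary cost = (38.8 − 34.2) / 38.8 × 100% = 11.8557%.
Total = 23.7113% + 11.8557% = 35.5670% ≈ 35.6%.

35.6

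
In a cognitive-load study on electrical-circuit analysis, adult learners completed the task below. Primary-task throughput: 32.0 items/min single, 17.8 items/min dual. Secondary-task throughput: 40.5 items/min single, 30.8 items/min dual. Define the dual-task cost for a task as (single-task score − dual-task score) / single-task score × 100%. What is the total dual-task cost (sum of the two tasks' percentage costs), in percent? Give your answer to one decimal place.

Primary cost = (32.0 − 17.8) / 32.0 × 100% = 44.3750%.
Secondary cost = (40.5 − 30.8) / 40.5 × 100% = 23.9506%.
Total = 44.3750% + 23.9506% = 68.3256% ≈ 68.3%.

68.3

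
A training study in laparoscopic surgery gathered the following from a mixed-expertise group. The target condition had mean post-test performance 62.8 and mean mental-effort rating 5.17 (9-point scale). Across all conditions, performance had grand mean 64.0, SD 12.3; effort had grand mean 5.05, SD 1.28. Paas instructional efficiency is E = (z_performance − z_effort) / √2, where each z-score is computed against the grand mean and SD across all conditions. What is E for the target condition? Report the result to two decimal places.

-0.14

z_performance = (62.8 − 64.0) / 12.3 = -1.2000 / 12.3 = -0.0976.
z_effort = (5.17 − 5.05) / 1.28 = 0.1200 / 1.28 = 0.0938.
z_P − z_E = -0.0976 − 0.0938 = -0.1914.
E = -0.1914 / √2 = -0.1914 / 1.41421 = -0.1353 ≈ -0.14.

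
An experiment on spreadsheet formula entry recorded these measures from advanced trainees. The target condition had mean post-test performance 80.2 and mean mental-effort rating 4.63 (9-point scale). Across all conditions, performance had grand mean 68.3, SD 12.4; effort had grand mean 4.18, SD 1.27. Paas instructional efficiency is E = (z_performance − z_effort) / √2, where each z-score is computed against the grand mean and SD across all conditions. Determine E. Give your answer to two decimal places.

z_performance = (80.2 − 68.3) / 12.4 = 11.9000 / 12.4 = 0.9597.
z_effort = (4.63 − 4.18) / 1.27 = 0.4500 / 1.27 = 0.3543.
z_P − z_E = 0.9597 − 0.3543 = 0.6054.
E = 0.6054 / √2 = 0.6054 / 1.41421 = 0.4281 ≈ 0.43.

0.43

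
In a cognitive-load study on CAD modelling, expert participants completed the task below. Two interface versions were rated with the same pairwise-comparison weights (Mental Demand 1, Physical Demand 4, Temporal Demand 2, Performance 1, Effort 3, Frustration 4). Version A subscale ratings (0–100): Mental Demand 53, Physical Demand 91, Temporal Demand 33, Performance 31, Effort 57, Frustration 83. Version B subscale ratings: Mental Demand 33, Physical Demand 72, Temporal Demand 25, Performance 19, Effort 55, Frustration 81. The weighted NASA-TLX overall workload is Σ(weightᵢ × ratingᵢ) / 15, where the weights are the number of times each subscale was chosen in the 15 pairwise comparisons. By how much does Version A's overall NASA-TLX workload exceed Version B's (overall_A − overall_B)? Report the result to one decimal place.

Version A weighted sum = 1·53 + 4·91 + 2·33 + 1·31 + 3·57 + 4·83 = 53 + 364 + 66 + 31 + 171 + 332 = 1017; overall_A = 1017/15 = 67.8000.
Version B weighted sum = 1·33 + 4·72 + 2·25 + 1·19 + 3·55 + 4·81 = 33 + 288 + 50 + 19 + 165 + 324 = 879; overall_B = 879/15 = 58.6000.
Difference = 67.8000 − 58.6000 = 9.2000 ≈ 9.2.

9.2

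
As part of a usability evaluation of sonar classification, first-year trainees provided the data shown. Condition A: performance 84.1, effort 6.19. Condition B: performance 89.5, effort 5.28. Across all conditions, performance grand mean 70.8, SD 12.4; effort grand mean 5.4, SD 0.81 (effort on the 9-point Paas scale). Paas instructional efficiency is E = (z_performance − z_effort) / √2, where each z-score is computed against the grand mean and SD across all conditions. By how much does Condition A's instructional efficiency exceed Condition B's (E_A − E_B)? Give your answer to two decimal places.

-1.10

Condition A: z_P = (84.1 − 70.8)/12.4 = 1.0726; z_E = (6.19 − 5.4)/0.81 = 0.9753; E_A = (1.0726 − 0.9753)/√2 = 0.0688.
Condition B: z_P = (89.5 − 70.8)/12.4 = 1.5081; z_E = (5.28 − 5.4)/0.81 = -0.1481; E_B = (1.5081 − (-0.1481))/√2 = 1.1711.
E_A − E_B = 0.0688 − 1.1711 = -1.1023 ≈ -1.10.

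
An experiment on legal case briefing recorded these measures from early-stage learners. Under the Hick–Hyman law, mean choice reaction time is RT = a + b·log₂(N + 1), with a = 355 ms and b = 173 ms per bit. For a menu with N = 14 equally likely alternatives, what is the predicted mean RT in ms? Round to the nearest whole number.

1031

log₂(14 + 1) = log₂(15) = 3.9069.
RT = 355 + 173 × 3.9069 = 355 + 675.8937 = 1030.8937 ms.
≈ 1031 ms.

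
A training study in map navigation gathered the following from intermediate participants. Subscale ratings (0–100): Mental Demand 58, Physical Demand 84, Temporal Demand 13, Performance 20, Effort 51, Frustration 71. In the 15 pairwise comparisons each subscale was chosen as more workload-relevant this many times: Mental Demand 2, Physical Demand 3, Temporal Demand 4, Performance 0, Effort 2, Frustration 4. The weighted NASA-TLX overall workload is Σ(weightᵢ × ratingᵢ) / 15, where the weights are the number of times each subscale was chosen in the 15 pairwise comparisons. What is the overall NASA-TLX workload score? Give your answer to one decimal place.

The tallies are the weights (they sum to 15).
Weighted sum = 2·58 + 3·84 + 4·13 + 0·20 + 2·51 + 4·71
            = 116 + 252 + 52 + 0 + 102 + 284 = 806.
Overall workload = 806 / 15 = 53.7333 ≈ 53.7.

53.7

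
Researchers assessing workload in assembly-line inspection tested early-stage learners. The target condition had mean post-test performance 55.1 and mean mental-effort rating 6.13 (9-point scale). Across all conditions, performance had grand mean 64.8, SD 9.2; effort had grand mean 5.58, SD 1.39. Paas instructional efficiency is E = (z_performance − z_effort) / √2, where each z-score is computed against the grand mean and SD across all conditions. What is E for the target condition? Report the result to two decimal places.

z_performance = (55.1 − 64.8) / 9.2 = -9.7000 / 9.2 = -1.0543.
z_effort = (6.13 − 5.58) / 1.39 = 0.5500 / 1.39 = 0.3957.
z_P − z_E = -1.0543 − 0.3957 = -1.4500.
E = -1.4500 / √2 = -1.4500 / 1.41421 = -1.0253 ≈ -1.03.

-1.03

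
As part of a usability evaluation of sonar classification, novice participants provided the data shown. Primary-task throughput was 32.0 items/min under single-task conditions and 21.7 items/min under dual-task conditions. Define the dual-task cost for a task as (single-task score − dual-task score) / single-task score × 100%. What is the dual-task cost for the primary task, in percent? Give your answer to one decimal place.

32.2

Cost = (32.0 − 21.7) / 32.0 × 100%
     = 10.3000 / 32.0 × 100% = 32.1875%.
≈ 32.2%.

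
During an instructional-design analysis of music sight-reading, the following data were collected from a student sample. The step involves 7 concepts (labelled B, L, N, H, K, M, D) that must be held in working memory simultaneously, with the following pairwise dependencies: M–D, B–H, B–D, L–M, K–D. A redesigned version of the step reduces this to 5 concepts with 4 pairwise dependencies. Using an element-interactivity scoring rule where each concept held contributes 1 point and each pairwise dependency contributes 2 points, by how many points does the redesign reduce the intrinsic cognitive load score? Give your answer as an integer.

Original: 7 × 1 + 5 × 2 = 7 + 10 = 17.
Redesigned: 5 × 1 + 4 × 2 = 5 + 8 = 13.
Reduction = 17 − 13 = 4.

4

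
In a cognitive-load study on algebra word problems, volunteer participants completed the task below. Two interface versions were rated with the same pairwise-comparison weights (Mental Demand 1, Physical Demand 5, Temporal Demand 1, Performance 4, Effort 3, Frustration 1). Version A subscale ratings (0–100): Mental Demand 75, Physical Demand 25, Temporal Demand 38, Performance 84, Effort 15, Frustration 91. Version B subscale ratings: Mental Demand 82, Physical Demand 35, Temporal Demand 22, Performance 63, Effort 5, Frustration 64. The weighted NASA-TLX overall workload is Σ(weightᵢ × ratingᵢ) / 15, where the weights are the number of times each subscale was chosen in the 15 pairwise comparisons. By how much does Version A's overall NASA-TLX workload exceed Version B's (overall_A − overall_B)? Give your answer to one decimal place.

Version A weighted sum = 1·75 + 5·25 + 1·38 + 4·84 + 3·15 + 1·91 = 75 + 125 + 38 + 336 + 45 + 91 = 710; overall_A = 710/15 = 47.3333.
Version B weighted sum = 1·82 + 5·35 + 1·22 + 4·63 + 3·5 + 1·64 = 82 + 175 + 22 + 252 + 15 + 64 = 610; overall_B = 610/15 = 40.6667.
Difference = 47.3333 − 40.6667 = 6.6666 ≈ 6.7.

6.7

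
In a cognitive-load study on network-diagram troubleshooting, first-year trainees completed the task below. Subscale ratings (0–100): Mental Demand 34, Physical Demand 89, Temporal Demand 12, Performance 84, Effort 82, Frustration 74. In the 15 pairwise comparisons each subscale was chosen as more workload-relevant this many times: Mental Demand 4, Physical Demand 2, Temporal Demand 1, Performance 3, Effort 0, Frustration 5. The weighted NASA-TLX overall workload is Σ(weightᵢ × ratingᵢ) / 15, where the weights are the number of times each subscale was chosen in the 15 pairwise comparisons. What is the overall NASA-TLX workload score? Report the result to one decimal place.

The tallies are the weights (they sum to 15).
Weighted sum = 4·34 + 2·89 + 1·12 + 3·84 + 0·82 + 5·74
            = 136 + 178 + 12 + 252 + 0 + 370 = 948.
Overall workload = 948 / 15 = 63.2000 ≈ 63.2.

63.2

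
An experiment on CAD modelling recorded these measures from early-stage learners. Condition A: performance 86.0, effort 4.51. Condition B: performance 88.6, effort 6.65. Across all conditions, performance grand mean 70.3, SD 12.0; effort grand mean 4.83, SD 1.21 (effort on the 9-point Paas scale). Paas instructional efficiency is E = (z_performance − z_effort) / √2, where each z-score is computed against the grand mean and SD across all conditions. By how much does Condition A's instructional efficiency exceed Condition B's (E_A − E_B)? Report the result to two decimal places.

Condition A: z_P = (86.0 − 70.3)/12.0 = 1.3083; z_E = (4.51 − 4.83)/1.21 = -0.2645; E_A = (1.3083 − (-0.2645))/√2 = 1.1121.
Condition B: z_P = (88.6 − 70.3)/12.0 = 1.5250; z_E = (6.65 − 4.83)/1.21 = 1.5041; E_B = (1.5250 − 1.5041)/√2 = 0.0148.
E_A − E_B = 1.1121 − 0.0148 = 1.0973 ≈ 1.10.

1.10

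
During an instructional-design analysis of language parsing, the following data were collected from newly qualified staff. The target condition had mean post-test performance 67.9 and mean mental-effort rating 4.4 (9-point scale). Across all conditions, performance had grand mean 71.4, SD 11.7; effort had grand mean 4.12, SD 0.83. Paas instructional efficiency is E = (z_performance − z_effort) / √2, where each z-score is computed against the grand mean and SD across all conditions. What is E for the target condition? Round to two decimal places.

z_performance = (67.9 − 71.4) / 11.7 = -3.5000 / 11.7 = -0.2991.
z_effort = (4.4 − 4.12) / 0.83 = 0.2800 / 0.83 = 0.3373.
z_P − z_E = -0.2991 − 0.3373 = -0.6364.
E = -0.6364 / √2 = -0.6364 / 1.41421 = -0.4500 ≈ -0.45.

-0.45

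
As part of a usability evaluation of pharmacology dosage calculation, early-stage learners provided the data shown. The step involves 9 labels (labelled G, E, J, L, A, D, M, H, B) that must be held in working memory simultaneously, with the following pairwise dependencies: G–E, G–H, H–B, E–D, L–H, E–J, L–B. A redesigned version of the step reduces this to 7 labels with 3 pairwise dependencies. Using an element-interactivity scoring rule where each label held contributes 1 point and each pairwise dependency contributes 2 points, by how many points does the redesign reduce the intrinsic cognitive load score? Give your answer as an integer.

Original: 9 × 1 + 7 × 2 = 9 + 14 = 23.
Redesigned: 7 × 1 + 3 × 2 = 7 + 6 = 13.
Reduction = 23 − 13 = 10.

10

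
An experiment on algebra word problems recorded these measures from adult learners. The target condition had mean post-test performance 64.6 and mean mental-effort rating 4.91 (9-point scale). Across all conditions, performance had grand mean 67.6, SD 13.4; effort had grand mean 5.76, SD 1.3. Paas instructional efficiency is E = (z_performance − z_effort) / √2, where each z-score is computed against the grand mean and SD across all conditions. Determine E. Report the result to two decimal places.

0.30

z_performance = (64.6 − 67.6) / 13.4 = -3.0000 / 13.4 = -0.2239.
z_effort = (4.91 − 5.76) / 1.3 = -0.8500 / 1.3 = -0.6538.
z_P − z_E = -0.2239 − (-0.6538) = 0.4299.
E = 0.4299 / √2 = 0.4299 / 1.41421 = 0.3040 ≈ 0.30.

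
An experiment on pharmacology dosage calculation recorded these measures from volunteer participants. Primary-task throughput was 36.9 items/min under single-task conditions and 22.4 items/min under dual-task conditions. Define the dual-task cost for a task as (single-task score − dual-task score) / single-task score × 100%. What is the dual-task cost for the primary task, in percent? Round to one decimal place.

39.3

Cost = (36.9 − 22.4) / 36.9 × 100%
     = 14.5000 / 36.9 × 100% = 39.2954%.
≈ 39.3%.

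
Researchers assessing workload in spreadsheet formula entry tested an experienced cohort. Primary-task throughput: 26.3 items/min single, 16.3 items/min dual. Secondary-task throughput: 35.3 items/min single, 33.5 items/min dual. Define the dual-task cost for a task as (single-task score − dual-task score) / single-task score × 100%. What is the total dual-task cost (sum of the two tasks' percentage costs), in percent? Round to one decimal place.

43.1

Primary cost = (26.3 − 16.3) / 26.3 × 100% = 38.0228%.
Secondary cost = (35.3 − 33.5) / 35.3 × 100% = 5.0992%.
Total = 38.0228% + 5.0992% = 43.1220% ≈ 43.1%.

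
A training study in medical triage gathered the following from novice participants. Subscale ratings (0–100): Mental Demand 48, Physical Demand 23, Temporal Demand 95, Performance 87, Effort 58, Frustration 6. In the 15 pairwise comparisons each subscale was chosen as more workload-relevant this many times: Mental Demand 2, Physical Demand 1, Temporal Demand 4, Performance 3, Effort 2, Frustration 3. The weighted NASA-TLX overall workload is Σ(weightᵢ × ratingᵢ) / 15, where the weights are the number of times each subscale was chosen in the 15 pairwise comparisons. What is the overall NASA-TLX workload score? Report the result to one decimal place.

The tallies are the weights (they sum to 15).
Weighted sum = 2·48 + 1·23 + 4·95 + 3·87 + 2·58 + 3·6
            = 96 + 23 + 380 + 261 + 116 + 18 = 894.
Overall workload = 894 / 15 = 59.6000 ≈ 59.6.

59.6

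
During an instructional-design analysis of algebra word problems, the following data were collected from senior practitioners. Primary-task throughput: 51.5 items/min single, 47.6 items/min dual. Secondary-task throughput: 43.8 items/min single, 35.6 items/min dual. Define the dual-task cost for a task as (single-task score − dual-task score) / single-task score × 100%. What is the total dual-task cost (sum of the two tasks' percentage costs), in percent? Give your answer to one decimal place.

Primary cost = (51.5 − 47.6) / 51.5 × 100% = 7.5728%.
Secondary cost = (43.8 − 35.6) / 43.8 × 100% = 18.7215%.
Total = 7.5728% + 18.7215% = 26.2943% ≈ 26.3%.

26.3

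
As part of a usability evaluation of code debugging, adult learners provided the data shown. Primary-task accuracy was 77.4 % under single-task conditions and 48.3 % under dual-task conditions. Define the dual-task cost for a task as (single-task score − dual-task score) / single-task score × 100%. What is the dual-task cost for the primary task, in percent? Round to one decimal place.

37.6

Cost = (77.4 − 48.3) / 77.4 × 100%
     = 29.1000 / 77.4 × 100% = 37.5969%.
≈ 37.6%.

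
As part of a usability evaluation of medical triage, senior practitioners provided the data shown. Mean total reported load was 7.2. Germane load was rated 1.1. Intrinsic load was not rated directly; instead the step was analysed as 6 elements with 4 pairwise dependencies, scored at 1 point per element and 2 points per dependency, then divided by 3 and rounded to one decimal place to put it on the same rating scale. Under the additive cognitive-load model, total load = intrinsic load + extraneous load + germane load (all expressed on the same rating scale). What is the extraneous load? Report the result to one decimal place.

Intrinsic (element-interactivity): (6 × 1 + 4 × 2) / 3 = 14 / 3 = 4.6667 → 4.7.
extraneous load = total − intrinsic − germane
             = 7.2 − 4.7 − 1.1 = 1.4.

1.4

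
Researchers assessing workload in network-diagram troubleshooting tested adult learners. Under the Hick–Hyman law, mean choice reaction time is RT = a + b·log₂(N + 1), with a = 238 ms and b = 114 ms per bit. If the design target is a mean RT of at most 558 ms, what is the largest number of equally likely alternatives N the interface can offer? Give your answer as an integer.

Set 238 + 114·log₂(N + 1) ≤ 558.
log₂(N + 1) ≤ (558 − 238) / 114 = 2.8070.
N + 1 ≤ 2^2.8070 = 6.9983.
N ≤ 5.9983, so the largest integer N is 5.

5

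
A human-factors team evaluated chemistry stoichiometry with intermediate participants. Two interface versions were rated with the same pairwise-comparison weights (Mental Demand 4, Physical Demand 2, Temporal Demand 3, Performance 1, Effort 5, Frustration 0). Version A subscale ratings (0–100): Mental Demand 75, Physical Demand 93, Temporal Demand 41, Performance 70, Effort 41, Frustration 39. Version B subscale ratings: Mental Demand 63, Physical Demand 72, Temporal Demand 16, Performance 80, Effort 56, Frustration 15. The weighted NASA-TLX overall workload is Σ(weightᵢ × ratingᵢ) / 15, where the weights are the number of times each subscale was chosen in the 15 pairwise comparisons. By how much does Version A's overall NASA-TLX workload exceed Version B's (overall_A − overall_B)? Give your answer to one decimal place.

5.3

Version A weighted sum = 4·75 + 2·93 + 3·41 + 1·70 + 5·41 + 0·39 = 300 + 186 + 123 + 70 + 205 + 0 = 884; overall_A = 884/15 = 58.9333.
Version B weighted sum = 4·63 + 2·72 + 3·16 + 1·80 + 5·56 + 0·15 = 252 + 144 + 48 + 80 + 280 + 0 = 804; overall_B = 804/15 = 53.6000.
Difference = 58.9333 − 53.6000 = 5.3333 ≈ 5.3.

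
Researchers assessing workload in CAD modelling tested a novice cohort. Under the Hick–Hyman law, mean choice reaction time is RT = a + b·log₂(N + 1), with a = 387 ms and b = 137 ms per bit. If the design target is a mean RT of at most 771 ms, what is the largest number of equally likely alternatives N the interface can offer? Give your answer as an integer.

5

Set 387 + 137·log₂(N + 1) ≤ 771.
log₂(N + 1) ≤ (771 − 387) / 137 = 2.8029.
N + 1 ≤ 2^2.8029 = 6.9784.
N ≤ 5.9784, so the largest integer N is 5.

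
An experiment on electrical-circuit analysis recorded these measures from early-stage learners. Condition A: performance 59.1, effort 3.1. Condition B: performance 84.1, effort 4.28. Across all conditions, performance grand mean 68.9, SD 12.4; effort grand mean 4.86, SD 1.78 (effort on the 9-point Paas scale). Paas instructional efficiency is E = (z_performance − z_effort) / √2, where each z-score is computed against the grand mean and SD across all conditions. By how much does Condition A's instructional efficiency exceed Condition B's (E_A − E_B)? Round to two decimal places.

Condition A: z_P = (59.1 − 68.9)/12.4 = -0.7903; z_E = (3.1 − 4.86)/1.78 = -0.9888; E_A = (-0.7903 − (-0.9888))/√2 = 0.1404.
Condition B: z_P = (84.1 − 68.9)/12.4 = 1.2258; z_E = (4.28 − 4.86)/1.78 = -0.3258; E_B = (1.2258 − (-0.3258))/√2 = 1.0971.
E_A − E_B = 0.1404 − 1.0971 = -0.9567 ≈ -0.96.

-0.96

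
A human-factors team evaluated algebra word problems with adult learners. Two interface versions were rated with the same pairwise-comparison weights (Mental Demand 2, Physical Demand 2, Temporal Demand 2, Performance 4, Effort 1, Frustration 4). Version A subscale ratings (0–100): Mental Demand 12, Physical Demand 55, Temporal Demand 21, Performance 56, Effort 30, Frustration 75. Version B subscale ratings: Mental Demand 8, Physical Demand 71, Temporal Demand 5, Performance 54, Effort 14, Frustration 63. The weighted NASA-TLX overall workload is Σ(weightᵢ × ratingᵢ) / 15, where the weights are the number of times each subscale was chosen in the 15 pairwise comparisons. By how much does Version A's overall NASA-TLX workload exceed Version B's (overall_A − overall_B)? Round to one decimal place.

5.3

Version A weighted sum = 2·12 + 2·55 + 2·21 + 4·56 + 1·30 + 4·75 = 24 + 110 + 42 + 224 + 30 + 300 = 730; overall_A = 730/15 = 48.6667.
Version B weighted sum = 2·8 + 2·71 + 2·5 + 4·54 + 1·14 + 4·63 = 16 + 142 + 10 + 216 + 14 + 252 = 650; overall_B = 650/15 = 43.3333.
Difference = 48.6667 − 43.3333 = 5.3334 ≈ 5.3.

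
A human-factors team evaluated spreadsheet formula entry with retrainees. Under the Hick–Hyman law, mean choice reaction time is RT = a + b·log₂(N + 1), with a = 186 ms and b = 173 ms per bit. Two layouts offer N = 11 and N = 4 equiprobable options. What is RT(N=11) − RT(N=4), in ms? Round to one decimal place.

RT(11) = 186 + 173·log₂(12) = 186 + 173·3.5850 = 806.2050 ms.
RT(4) = 186 + 173·log₂(5) = 186 + 173·2.3219 = 587.6887 ms.
Difference = 806.2050 − 587.6887 = 218.5163 ≈ 218.5 ms.

218.5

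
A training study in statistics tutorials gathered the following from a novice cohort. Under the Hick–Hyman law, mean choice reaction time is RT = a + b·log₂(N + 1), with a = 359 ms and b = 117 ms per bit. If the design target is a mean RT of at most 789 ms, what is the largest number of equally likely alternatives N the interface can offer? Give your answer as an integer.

11

Set 359 + 117·log₂(N + 1) ≤ 789.
log₂(N + 1) ≤ (789 − 359) / 117 = 3.6752.
N + 1 ≤ 2^3.6752 = 12.7745.
N ≤ 11.7745, so the largest integer N is 11.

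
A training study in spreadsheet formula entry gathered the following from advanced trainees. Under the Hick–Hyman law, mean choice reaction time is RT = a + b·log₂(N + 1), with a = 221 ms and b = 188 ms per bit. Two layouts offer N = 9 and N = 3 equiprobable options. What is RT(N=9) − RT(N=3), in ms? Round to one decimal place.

RT(9) = 221 + 188·log₂(10) = 221 + 188·3.3219 = 845.5172 ms.
RT(3) = 221 + 188·log₂(4) = 221 + 188·2.0000 = 597.0000 ms.
Difference = 845.5172 − 597.0000 = 248.5172 ≈ 248.5 ms.

248.5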